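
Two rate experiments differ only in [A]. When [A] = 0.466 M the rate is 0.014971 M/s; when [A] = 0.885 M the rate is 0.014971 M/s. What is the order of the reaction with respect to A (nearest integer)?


Rate is proportional to [A]^n, so rate2/rate1 = ([A]2/[A]1)^n. Take logs to solve for n.
rate2/rate1 = 0.014971 / 0.014971 = 1.0
[A]2/[A]1 = 0.885 / 0.466 = 1.8991
n = ln(1.0) / ln(1.8991) = 0.0
Nearest integer order:

0


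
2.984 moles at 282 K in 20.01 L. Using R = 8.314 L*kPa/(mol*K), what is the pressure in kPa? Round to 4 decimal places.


PV = nRT, solve for P = nRT / V.
nRT = 2.984 * 8.314 * 282 = 6996.1312
P = 6996.1312 / 20.01
P = 349.63174413 kPa, rounded to 4 dp:

349.6317 kPa


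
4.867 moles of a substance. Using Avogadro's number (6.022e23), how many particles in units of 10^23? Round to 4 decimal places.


N = n * NA, then divide by 1e23 for the requested units.
N / 1e23 = n * 6.022
N / 1e23 = 4.867 * 6.022
N / 1e23 = 29.309074, rounded to 4 dp:

29.3091


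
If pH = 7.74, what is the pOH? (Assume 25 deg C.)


At 25 deg C, pH + pOH = 14.
pOH = 14 - pH = 14 - 7.74
pOH = 6.26:

6.26


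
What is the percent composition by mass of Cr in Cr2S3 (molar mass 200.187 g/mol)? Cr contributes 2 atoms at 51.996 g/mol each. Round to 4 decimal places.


pct = 100 * (n_elem * M_elem) / M_total
mass_contribution = 2 * 51.996 = 103.992 g/mol
pct = 100 * 103.992 / 200.187
pct = 51.94742915 %, rounded to 4 dp:

51.9474 %


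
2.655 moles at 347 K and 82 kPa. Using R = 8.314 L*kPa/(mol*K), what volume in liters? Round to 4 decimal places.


PV = nRT, solve for V = nRT / P.
nRT = 2.655 * 8.314 * 347 = 7659.5635
V = 7659.5635 / 82
V = 93.40931098 L, rounded to 4 dp:

93.4093 L


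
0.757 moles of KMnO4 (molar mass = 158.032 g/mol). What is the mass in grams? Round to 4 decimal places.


mass = n * M
mass = 0.757 * 158.032
mass = 119.630224 g, rounded to 4 dp:

119.6302 g


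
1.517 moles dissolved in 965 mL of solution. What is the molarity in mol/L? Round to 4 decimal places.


Convert volume to liters: V_L = V_mL / 1000.
V_L = 965 / 1000 = 0.965 L
M = n / V_L = 1.517 / 0.965
M = 1.57202073 mol/L, rounded to 4 dp:

1.5720 mol/L


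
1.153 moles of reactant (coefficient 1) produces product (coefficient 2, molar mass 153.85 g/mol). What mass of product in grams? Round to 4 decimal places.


Use the coefficient ratio to convert reactant moles to product moles, then multiply by the product's molar mass.
moles_P = moles_R * (coeff_P / coeff_R) = 1.153 * (2/1) = 2.306
mass_P = moles_P * M_P = 2.306 * 153.85
mass_P = 354.7781 g, rounded to 4 dp:

354.7781 g


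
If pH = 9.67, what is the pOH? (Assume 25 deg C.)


At 25 deg C, pH + pOH = 14.
pOH = 14 - pH = 14 - 9.67
pOH = 4.33:

4.33


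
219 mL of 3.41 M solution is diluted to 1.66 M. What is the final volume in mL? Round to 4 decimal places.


Dilution: M1*V1 = M2*V2, solve for V2.
V2 = M1*V1 / M2
V2 = 3.41 * 219 / 1.66
V2 = 746.79 / 1.66
V2 = 449.87349398 mL, rounded to 4 dp:

449.8735 mL


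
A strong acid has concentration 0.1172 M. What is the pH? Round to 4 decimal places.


A strong acid dissociates completely, so [H+] equals the given concentration.
pH = -log10([H+]) = -log10(0.1172)
pH = 0.93107239, rounded to 4 dp:

0.9311


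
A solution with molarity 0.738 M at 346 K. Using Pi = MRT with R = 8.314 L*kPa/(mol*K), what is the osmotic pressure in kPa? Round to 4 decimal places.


Osmotic pressure (van't Hoff): Pi = M*R*T.
RT = 8.314 * 346 = 2876.644
Pi = 0.738 * 2876.644
Pi = 2122.963272 kPa, rounded to 4 dp:

2122.9633 kPa


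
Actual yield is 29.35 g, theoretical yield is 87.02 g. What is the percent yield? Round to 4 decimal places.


% yield = 100 * actual / theoretical
% yield = 100 * 29.35 / 87.02
% yield = 33.72787865 %, rounded to 4 dp:

33.7279 %


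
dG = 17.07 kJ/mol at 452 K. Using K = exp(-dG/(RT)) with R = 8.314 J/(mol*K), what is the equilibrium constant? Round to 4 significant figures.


dG is in kJ/mol; multiply by 1000 to match R in J/(mol*K).
RT = 8.314 * 452 = 3757.928 J/mol
exponent = -dG*1000 / (RT) = -(17.07*1000) / 3757.928 = -4.54239677
K = exp(-4.54239677)
K = 0.010647855, rounded to 4 significant figures:

0.01065


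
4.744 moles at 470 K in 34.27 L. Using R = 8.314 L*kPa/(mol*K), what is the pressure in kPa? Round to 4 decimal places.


PV = nRT, solve for P = nRT / V.
nRT = 4.744 * 8.314 * 470 = 18537.5595
P = 18537.5595 / 34.27
P = 540.92674351 kPa, rounded to 4 dp:

540.9267 kPa


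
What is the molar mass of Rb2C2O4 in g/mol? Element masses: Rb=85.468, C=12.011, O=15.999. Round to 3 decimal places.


M = sum(count * atomic_mass) over atoms.
M = 2*85.468 + 2*12.011 + 4*15.999
M = 170.936 + 24.022 + 63.996
M = 258.954 g/mol, rounded to 3 dp:

258.954 g/mol


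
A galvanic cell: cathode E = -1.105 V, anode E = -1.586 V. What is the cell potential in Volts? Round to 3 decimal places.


Standard cell potential: E_cell = E_cathode - E_anode.
E_cell = -1.105 - (-1.586)
E_cell = 0.481 V, rounded to 3 dp:

0.481 V


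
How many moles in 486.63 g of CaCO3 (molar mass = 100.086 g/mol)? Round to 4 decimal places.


n = mass / M
n = 486.63 / 100.086
n = 4.86211858 mol, rounded to 4 dp:

4.8621 mol


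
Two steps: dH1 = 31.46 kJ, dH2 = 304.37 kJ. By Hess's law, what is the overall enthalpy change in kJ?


Hess's law: enthalpy is a state function, so add the step enthalpies.
dH_total = dH1 + dH2 = 31.46 + (304.37)
dH_total = 335.83 kJ:

335.83 kJ


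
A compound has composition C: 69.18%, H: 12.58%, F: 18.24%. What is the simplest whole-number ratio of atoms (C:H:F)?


Assume 100 g of compound, divide each mass% by atomic mass to get moles, then normalize by the smallest to get a raw atom ratio.
Moles per 100 g: C: 69.18/12.011 = 5.7597, H: 12.58/1.008 = 12.4802, F: 18.24/18.998 = 0.9601
Raw ratio (divide by min = 0.9601): C: 5.999, H: 12.999, F: 1.0
Multiply by 1 to clear fractions: C: 5.999 ~= 6, H: 12.999 ~= 13, F: 1.0 ~= 1
Reduce by GCD to get the simplest whole-number ratio:

6:13:1


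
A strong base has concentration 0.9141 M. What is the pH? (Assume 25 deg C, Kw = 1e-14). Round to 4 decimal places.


A strong base dissociates completely, so [OH-] equals the given concentration.
pOH = -log10([OH-]) = -log10(0.9141) = 0.039006
pH = 14 - pOH = 14 - 0.039006
pH = 13.960994, rounded to 4 dp:

13.9610


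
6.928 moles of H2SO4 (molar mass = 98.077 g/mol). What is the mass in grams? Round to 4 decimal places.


mass = n * M
mass = 6.928 * 98.077
mass = 679.477456 g, rounded to 4 dp:

679.4775 g


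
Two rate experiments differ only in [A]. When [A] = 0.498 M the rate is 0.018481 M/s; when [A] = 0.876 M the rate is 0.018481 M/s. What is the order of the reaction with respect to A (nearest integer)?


Rate is proportional to [A]^n, so rate2/rate1 = ([A]2/[A]1)^n. Take logs to solve for n.
rate2/rate1 = 0.018481 / 0.018481 = 1.0
[A]2/[A]1 = 0.876 / 0.498 = 1.759
n = ln(1.0) / ln(1.759) = 0.0
Nearest integer order:

0


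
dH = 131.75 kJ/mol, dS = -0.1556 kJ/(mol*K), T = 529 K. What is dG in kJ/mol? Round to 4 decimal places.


Gibbs: dG = dH - T*dS (consistent units, dS already in kJ/(mol*K)).
T*dS = 529 * -0.1556 = -82.3124
dG = 131.75 - (-82.3124)
dG = 214.0624 kJ/mol, rounded to 4 dp:

214.0624 kJ/mol


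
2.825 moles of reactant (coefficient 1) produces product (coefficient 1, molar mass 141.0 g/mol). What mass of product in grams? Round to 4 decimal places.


Use the coefficient ratio to convert reactant moles to product moles, then multiply by the product's molar mass.
moles_P = moles_R * (coeff_P / coeff_R) = 2.825 * (1/1) = 2.825
mass_P = moles_P * M_P = 2.825 * 141.0
mass_P = 398.325 g, rounded to 4 dp:

398.3250 g


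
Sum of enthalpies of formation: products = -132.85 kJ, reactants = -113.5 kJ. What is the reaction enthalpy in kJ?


dH_rxn = sum(dH_f products) - sum(dH_f reactants)
dH_rxn = -132.85 - (-113.5)
dH_rxn = -19.35 kJ:

-19.35 kJ


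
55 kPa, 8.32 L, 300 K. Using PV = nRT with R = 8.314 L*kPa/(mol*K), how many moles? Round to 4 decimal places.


PV = nRT, solve for n = PV / (RT).
PV = 55 * 8.32 = 457.6
RT = 8.314 * 300 = 2494.2
n = 457.6 / 2494.2
n = 0.18346564 mol, rounded to 4 dp:

0.1835 mol


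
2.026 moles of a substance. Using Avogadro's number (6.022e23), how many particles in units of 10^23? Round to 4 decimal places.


N = n * NA, then divide by 1e23 for the requested units.
N / 1e23 = n * 6.022
N / 1e23 = 2.026 * 6.022
N / 1e23 = 12.200572, rounded to 4 dp:

12.2006


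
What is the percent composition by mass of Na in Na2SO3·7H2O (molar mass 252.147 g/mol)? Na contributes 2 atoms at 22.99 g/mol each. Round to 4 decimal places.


pct = 100 * (n_elem * M_elem) / M_total
mass_contribution = 2 * 22.99 = 45.98 g/mol
pct = 100 * 45.98 / 252.147
pct = 18.23539443 %, rounded to 4 dp:

18.2354 %


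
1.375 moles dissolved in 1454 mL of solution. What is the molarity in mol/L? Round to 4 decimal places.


Convert volume to liters: V_L = V_mL / 1000.
V_L = 1454 / 1000 = 1.454 L
M = n / V_L = 1.375 / 1.454
M = 0.94566713 mol/L, rounded to 4 dp:

0.9457 mol/L


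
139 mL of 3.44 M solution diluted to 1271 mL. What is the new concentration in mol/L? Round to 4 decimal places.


Dilution: M1*V1 = M2*V2, solve for M2.
M2 = M1*V1 / V2
M2 = 3.44 * 139 / 1271
M2 = 478.16 / 1271
M2 = 0.37620771 mol/L, rounded to 4 dp:

0.3762 mol/L


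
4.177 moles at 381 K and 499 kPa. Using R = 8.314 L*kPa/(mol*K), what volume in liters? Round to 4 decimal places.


PV = nRT, solve for V = nRT / P.
nRT = 4.177 * 8.314 * 381 = 13231.2072
V = 13231.2072 / 499
V = 26.51544529 L, rounded to 4 dp:

26.5154 L


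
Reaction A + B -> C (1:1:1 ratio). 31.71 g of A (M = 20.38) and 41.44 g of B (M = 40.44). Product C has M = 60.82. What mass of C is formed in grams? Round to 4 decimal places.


Find moles of each reactant; the smaller value is the limiting reagent in a 1:1:1 reaction, so moles_C equals moles of the limiter.
n_A = mass_A / M_A = 31.71 / 20.38 = 1.555937 mol
n_B = mass_B / M_B = 41.44 / 40.44 = 1.024728 mol
Limiting reagent: B (smaller), n_limiting = 1.024728 mol
mass_C = n_limiting * M_C = 1.024728 * 60.82
mass_C = 62.32395696 g, rounded to 4 dp:

62.3240 g


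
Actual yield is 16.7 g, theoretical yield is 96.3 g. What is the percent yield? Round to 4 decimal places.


% yield = 100 * actual / theoretical
% yield = 100 * 16.7 / 96.3
% yield = 17.34164071 %, rounded to 4 dp:

17.3416 %


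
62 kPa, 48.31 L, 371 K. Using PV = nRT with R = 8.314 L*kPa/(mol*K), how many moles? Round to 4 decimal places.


PV = nRT, solve for n = PV / (RT).
PV = 62 * 48.31 = 2995.22
RT = 8.314 * 371 = 3084.494
n = 2995.22 / 3084.494
n = 0.97105717 mol, rounded to 4 dp:

0.9711 mol


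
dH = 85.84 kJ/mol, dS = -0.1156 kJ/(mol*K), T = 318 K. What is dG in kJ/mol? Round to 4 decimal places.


Gibbs: dG = dH - T*dS (consistent units, dS already in kJ/(mol*K)).
T*dS = 318 * -0.1156 = -36.7608
dG = 85.84 - (-36.7608)
dG = 122.6008 kJ/mol, rounded to 4 dp:

122.6008 kJ/mol


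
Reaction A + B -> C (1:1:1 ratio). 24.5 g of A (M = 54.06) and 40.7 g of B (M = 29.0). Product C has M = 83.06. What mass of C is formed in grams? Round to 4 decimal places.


Find moles of each reactant; the smaller value is the limiting reagent in a 1:1:1 reaction, so moles_C equals moles of the limiter.
n_A = mass_A / M_A = 24.5 / 54.06 = 0.4532 mol
n_B = mass_B / M_B = 40.7 / 29.0 = 1.403448 mol
Limiting reagent: A (smaller), n_limiting = 0.4532 mol
mass_C = n_limiting * M_C = 0.4532 * 83.06
mass_C = 37.642792 g, rounded to 4 dp:

37.6428 g


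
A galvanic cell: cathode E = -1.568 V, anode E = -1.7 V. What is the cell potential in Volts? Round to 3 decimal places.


Standard cell potential: E_cell = E_cathode - E_anode.
E_cell = -1.568 - (-1.7)
E_cell = 0.132 V, rounded to 3 dp:

0.132 V


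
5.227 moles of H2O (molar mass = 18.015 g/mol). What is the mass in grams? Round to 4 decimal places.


mass = n * M
mass = 5.227 * 18.015
mass = 94.164405 g, rounded to 4 dp:

94.1644 g


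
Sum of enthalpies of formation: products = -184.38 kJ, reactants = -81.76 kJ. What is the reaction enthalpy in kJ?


dH_rxn = sum(dH_f products) - sum(dH_f reactants)
dH_rxn = -184.38 - (-81.76)
dH_rxn = -102.62 kJ:

-102.62 kJ


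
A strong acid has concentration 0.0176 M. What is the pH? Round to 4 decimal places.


A strong acid dissociates completely, so [H+] equals the given concentration.
pH = -log10([H+]) = -log10(0.0176)
pH = 1.75448733, rounded to 4 dp:

1.7545


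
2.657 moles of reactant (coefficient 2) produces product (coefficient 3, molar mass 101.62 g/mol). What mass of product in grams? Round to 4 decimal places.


Use the coefficient ratio to convert reactant moles to product moles, then multiply by the product's molar mass.
moles_P = moles_R * (coeff_P / coeff_R) = 2.657 * (3/2) = 3.9855
mass_P = moles_P * M_P = 3.9855 * 101.62
mass_P = 405.00651 g, rounded to 4 dp:

405.0065 g


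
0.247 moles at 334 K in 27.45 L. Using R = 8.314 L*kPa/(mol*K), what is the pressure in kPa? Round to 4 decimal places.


PV = nRT, solve for P = nRT / V.
nRT = 0.247 * 8.314 * 334 = 685.8884
P = 685.8884 / 27.45
P = 24.98682696 kPa, rounded to 4 dp:

24.9868 kPa


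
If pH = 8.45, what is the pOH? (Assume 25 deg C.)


At 25 deg C, pH + pOH = 14.
pOH = 14 - pH = 14 - 8.45
pOH = 5.55:

5.55


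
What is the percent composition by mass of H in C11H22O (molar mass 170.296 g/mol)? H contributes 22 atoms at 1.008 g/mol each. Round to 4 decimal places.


pct = 100 * (n_elem * M_elem) / M_total
mass_contribution = 22 * 1.008 = 22.176 g/mol
pct = 100 * 22.176 / 170.296
pct = 13.02203223 %, rounded to 4 dp:

13.0220 %


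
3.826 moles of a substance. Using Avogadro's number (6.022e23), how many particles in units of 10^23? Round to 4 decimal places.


N = n * NA, then divide by 1e23 for the requested units.
N / 1e23 = n * 6.022
N / 1e23 = 3.826 * 6.022
N / 1e23 = 23.040172, rounded to 4 dp:

23.0402


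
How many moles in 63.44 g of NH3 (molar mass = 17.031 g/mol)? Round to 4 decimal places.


n = mass / M
n = 63.44 / 17.031
n = 3.72497211 mol, rounded to 4 dp:

3.7250 mol


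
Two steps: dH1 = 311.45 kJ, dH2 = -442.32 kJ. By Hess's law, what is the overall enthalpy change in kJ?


Hess's law: enthalpy is a state function, so add the step enthalpies.
dH_total = dH1 + dH2 = 311.45 + (-442.32)
dH_total = -130.87 kJ:

-130.87 kJ


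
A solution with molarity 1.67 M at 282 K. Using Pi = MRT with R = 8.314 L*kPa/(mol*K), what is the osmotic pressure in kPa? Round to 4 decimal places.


Osmotic pressure (van't Hoff): Pi = M*R*T.
RT = 8.314 * 282 = 2344.548
Pi = 1.67 * 2344.548
Pi = 3915.39516 kPa, rounded to 4 dp:

3915.3952 kPa


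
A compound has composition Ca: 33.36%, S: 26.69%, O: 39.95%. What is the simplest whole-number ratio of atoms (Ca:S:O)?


Assume 100 g of compound, divide each mass% by atomic mass to get moles, then normalize by the smallest to get a raw atom ratio.
Moles per 100 g: Ca: 33.36/40.078 = 0.8324, S: 26.69/32.065 = 0.8324, O: 39.95/15.999 = 2.497
Raw ratio (divide by min = 0.8324): Ca: 1.0, S: 1.0, O: 3.0
Multiply by 1 to clear fractions: Ca: 1.0 ~= 1, S: 1.0 ~= 1, O: 3.0 ~= 3
Reduce by GCD to get the simplest whole-number ratio:

1:1:3


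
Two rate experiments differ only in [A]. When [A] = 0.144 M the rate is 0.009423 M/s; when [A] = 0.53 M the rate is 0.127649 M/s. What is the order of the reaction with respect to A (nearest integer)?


Rate is proportional to [A]^n, so rate2/rate1 = ([A]2/[A]1)^n. Take logs to solve for n.
rate2/rate1 = 0.127649 / 0.009423 = 13.5465
[A]2/[A]1 = 0.53 / 0.144 = 3.6806
n = ln(13.5465) / ln(3.6806) = 2.0
Nearest integer order:

2


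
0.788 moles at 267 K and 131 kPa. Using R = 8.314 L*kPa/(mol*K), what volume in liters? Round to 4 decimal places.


PV = nRT, solve for V = nRT / P.
nRT = 0.788 * 8.314 * 267 = 1749.2323
V = 1749.2323 / 131
V = 13.35291832 L, rounded to 4 dp:

13.3529 L


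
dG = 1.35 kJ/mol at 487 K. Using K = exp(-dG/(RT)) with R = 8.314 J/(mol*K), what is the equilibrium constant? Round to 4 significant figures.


dG is in kJ/mol; multiply by 1000 to match R in J/(mol*K).
RT = 8.314 * 487 = 4048.918 J/mol
exponent = -dG*1000 / (RT) = -(1.35*1000) / 4048.918 = -0.33342241
K = exp(-0.33342241)
K = 0.71646749, rounded to 4 significant figures:

0.7165


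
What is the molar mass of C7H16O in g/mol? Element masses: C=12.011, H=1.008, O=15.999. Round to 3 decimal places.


M = sum(count * atomic_mass) over atoms.
M = 7*12.011 + 16*1.008 + 1*15.999
M = 84.077 + 16.128 + 15.999
M = 116.204 g/mol, rounded to 3 dp:

116.204 g/mol


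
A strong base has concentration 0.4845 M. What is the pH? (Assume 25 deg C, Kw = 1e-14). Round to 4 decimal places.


A strong base dissociates completely, so [OH-] equals the given concentration.
pOH = -log10([OH-]) = -log10(0.4845) = 0.314706
pH = 14 - pOH = 14 - 0.314706
pH = 13.685294, rounded to 4 dp:

13.6853


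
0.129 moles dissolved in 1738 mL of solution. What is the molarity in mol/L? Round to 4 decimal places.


Convert volume to liters: V_L = V_mL / 1000.
V_L = 1738 / 1000 = 1.738 L
M = n / V_L = 0.129 / 1.738
M = 0.07422325 mol/L, rounded to 4 dp:

0.0742 mol/L


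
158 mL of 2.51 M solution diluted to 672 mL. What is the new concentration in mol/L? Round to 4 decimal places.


Dilution: M1*V1 = M2*V2, solve for M2.
M2 = M1*V1 / V2
M2 = 2.51 * 158 / 672
M2 = 396.58 / 672
M2 = 0.59014881 mol/L, rounded to 4 dp:

0.5901 mol/L


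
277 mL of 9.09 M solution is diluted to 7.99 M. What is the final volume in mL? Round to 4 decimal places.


Dilution: M1*V1 = M2*V2, solve for V2.
V2 = M1*V1 / M2
V2 = 9.09 * 277 / 7.99
V2 = 2517.93 / 7.99
V2 = 315.13516896 mL, rounded to 4 dp:

315.1352 mL


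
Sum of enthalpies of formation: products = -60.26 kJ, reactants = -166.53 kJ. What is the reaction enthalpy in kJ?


dH_rxn = sum(dH_f products) - sum(dH_f reactants)
dH_rxn = -60.26 - (-166.53)
dH_rxn = 106.27 kJ:

106.27 kJ


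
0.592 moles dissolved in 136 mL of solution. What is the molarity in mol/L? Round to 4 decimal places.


Convert volume to liters: V_L = V_mL / 1000.
V_L = 136 / 1000 = 0.136 L
M = n / V_L = 0.592 / 0.136
M = 4.35294118 mol/L, rounded to 4 dp:

4.3529 mol/L


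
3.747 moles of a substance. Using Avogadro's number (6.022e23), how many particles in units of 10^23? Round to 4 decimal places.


N = n * NA, then divide by 1e23 for the requested units.
N / 1e23 = n * 6.022
N / 1e23 = 3.747 * 6.022
N / 1e23 = 22.564434, rounded to 4 dp:

22.5644


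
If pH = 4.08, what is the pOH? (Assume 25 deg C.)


At 25 deg C, pH + pOH = 14.
pOH = 14 - pH = 14 - 4.08
pOH = 9.92:

9.92


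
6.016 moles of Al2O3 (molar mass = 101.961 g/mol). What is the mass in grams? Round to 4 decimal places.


mass = n * M
mass = 6.016 * 101.961
mass = 613.397376 g, rounded to 4 dp:

613.3974 g


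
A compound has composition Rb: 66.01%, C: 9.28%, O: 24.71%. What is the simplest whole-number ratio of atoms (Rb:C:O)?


Assume 100 g of compound, divide each mass% by atomic mass to get moles, then normalize by the smallest to get a raw atom ratio.
Moles per 100 g: Rb: 66.01/85.468 = 0.7723, C: 9.28/12.011 = 0.7726, O: 24.71/15.999 = 1.5445
Raw ratio (divide by min = 0.7723): Rb: 1.0, C: 1.0, O: 2.0
Multiply by 1 to clear fractions: Rb: 1.0 ~= 1, C: 1.0 ~= 1, O: 2.0 ~= 2
Reduce by GCD to get the simplest whole-number ratio:

1:1:2


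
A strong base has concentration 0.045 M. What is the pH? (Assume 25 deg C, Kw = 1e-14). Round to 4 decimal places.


A strong base dissociates completely, so [OH-] equals the given concentration.
pOH = -log10([OH-]) = -log10(0.045) = 1.346787
pH = 14 - pOH = 14 - 1.346787
pH = 12.653213, rounded to 4 dp:

12.6532


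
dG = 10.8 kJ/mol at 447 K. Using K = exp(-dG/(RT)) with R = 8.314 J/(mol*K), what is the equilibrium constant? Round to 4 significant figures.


dG is in kJ/mol; multiply by 1000 to match R in J/(mol*K).
RT = 8.314 * 447 = 3716.358 J/mol
exponent = -dG*1000 / (RT) = -(10.8*1000) / 3716.358 = -2.90607094
K = exp(-2.90607094)
K = 0.054690189, rounded to 4 significant figures:

0.05469


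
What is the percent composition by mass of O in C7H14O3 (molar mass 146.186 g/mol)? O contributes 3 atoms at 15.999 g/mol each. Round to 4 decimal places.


pct = 100 * (n_elem * M_elem) / M_total
mass_contribution = 3 * 15.999 = 47.997 g/mol
pct = 100 * 47.997 / 146.186
pct = 32.83282941 %, rounded to 4 dp:

32.8328 %


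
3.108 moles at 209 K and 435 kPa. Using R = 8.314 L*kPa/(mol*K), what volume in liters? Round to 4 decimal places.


PV = nRT, solve for V = nRT / P.
nRT = 3.108 * 8.314 * 209 = 5400.5416
V = 5400.5416 / 435
V = 12.41503816 L, rounded to 4 dp:

12.4150 L


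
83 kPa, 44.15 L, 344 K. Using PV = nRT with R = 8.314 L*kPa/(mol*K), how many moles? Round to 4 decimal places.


PV = nRT, solve for n = PV / (RT).
PV = 83 * 44.15 = 3664.45
RT = 8.314 * 344 = 2860.016
n = 3664.45 / 2860.016
n = 1.28126906 mol, rounded to 4 dp:

1.2813 mol


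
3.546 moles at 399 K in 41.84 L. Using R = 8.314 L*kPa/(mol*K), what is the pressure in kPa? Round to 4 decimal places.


PV = nRT, solve for P = nRT / V.
nRT = 3.546 * 8.314 * 399 = 11763.0962
P = 11763.0962 / 41.84
P = 281.14474665 kPa, rounded to 4 dp:

281.1447 kPa


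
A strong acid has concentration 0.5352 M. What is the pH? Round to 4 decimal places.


A strong acid dissociates completely, so [H+] equals the given concentration.
pH = -log10([H+]) = -log10(0.5352)
pH = 0.2714839, rounded to 4 dp:

0.2715


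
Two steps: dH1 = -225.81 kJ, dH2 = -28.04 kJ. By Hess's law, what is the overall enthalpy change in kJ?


Hess's law: enthalpy is a state function, so add the step enthalpies.
dH_total = dH1 + dH2 = -225.81 + (-28.04)
dH_total = -253.85 kJ:

-253.85 kJ


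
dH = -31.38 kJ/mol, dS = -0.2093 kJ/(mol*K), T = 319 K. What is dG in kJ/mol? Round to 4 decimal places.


Gibbs: dG = dH - T*dS (consistent units, dS already in kJ/(mol*K)).
T*dS = 319 * -0.2093 = -66.7667
dG = -31.38 - (-66.7667)
dG = 35.3867 kJ/mol, rounded to 4 dp:

35.3867 kJ/mol


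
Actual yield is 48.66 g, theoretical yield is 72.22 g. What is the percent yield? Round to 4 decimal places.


% yield = 100 * actual / theoretical
% yield = 100 * 48.66 / 72.22
% yield = 67.37745777 %, rounded to 4 dp:

67.3775 %


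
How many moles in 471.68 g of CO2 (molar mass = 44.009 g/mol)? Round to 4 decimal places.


n = mass / M
n = 471.68 / 44.009
n = 10.71780772 mol, rounded to 4 dp:

10.7178 mol


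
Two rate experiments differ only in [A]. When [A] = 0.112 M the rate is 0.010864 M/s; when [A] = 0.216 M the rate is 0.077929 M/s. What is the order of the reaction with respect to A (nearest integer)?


Rate is proportional to [A]^n, so rate2/rate1 = ([A]2/[A]1)^n. Take logs to solve for n.
rate2/rate1 = 0.077929 / 0.010864 = 7.1731
[A]2/[A]1 = 0.216 / 0.112 = 1.9286
n = ln(7.1731) / ln(1.9286) = 3.0
Nearest integer order:

3


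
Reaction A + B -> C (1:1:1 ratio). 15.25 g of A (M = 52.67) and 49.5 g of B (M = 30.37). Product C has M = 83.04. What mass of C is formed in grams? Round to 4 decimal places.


Find moles of each reactant; the smaller value is the limiting reagent in a 1:1:1 reaction, so moles_C equals moles of the limiter.
n_A = mass_A / M_A = 15.25 / 52.67 = 0.289539 mol
n_B = mass_B / M_B = 49.5 / 30.37 = 1.629898 mol
Limiting reagent: A (smaller), n_limiting = 0.289539 mol
mass_C = n_limiting * M_C = 0.289539 * 83.04
mass_C = 24.04331856 g, rounded to 4 dp:

24.0433 g


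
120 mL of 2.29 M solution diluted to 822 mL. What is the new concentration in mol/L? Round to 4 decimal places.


Dilution: M1*V1 = M2*V2, solve for M2.
M2 = M1*V1 / V2
M2 = 2.29 * 120 / 822
M2 = 274.8 / 822
M2 = 0.33430657 mol/L, rounded to 4 dp:

0.3343 mol/L


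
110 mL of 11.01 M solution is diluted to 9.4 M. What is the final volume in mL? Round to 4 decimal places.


Dilution: M1*V1 = M2*V2, solve for V2.
V2 = M1*V1 / M2
V2 = 11.01 * 110 / 9.4
V2 = 1211.1 / 9.4
V2 = 128.84042553 mL, rounded to 4 dp:

128.8404 mL


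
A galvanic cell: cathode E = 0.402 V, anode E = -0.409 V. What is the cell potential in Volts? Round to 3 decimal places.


Standard cell potential: E_cell = E_cathode - E_anode.
E_cell = 0.402 - (-0.409)
E_cell = 0.811 V, rounded to 3 dp:

0.811 V


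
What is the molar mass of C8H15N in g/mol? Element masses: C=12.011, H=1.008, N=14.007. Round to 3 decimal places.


M = sum(count * atomic_mass) over atoms.
M = 8*12.011 + 15*1.008 + 1*14.007
M = 96.088 + 15.12 + 14.007
M = 125.215 g/mol, rounded to 3 dp:

125.215 g/mol


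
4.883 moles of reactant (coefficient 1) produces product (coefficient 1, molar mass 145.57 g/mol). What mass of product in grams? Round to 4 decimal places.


Use the coefficient ratio to convert reactant moles to product moles, then multiply by the product's molar mass.
moles_P = moles_R * (coeff_P / coeff_R) = 4.883 * (1/1) = 4.883
mass_P = moles_P * M_P = 4.883 * 145.57
mass_P = 710.81831 g, rounded to 4 dp:

710.8183 g


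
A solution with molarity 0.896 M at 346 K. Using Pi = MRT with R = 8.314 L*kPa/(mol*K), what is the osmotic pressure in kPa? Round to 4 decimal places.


Osmotic pressure (van't Hoff): Pi = M*R*T.
RT = 8.314 * 346 = 2876.644
Pi = 0.896 * 2876.644
Pi = 2577.473024 kPa, rounded to 4 dp:

2577.4730 kPa


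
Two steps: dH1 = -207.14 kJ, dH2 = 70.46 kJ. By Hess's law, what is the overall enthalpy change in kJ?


Hess's law: enthalpy is a state function, so add the step enthalpies.
dH_total = dH1 + dH2 = -207.14 + (70.46)
dH_total = -136.68 kJ:

-136.68 kJ


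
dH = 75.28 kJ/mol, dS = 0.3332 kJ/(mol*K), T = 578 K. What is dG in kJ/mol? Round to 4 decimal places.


Gibbs: dG = dH - T*dS (consistent units, dS already in kJ/(mol*K)).
T*dS = 578 * 0.3332 = 192.5896
dG = 75.28 - (192.5896)
dG = -117.3096 kJ/mol, rounded to 4 dp:

-117.3096 kJ/mol


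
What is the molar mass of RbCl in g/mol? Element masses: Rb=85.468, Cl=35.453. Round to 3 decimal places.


M = sum(count * atomic_mass) over atoms.
M = 1*85.468 + 1*35.453
M = 85.468 + 35.453
M = 120.921 g/mol, rounded to 3 dp:

120.921 g/mol


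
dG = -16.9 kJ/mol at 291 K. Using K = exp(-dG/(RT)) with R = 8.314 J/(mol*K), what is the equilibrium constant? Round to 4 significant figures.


dG is in kJ/mol; multiply by 1000 to match R in J/(mol*K).
RT = 8.314 * 291 = 2419.374 J/mol
exponent = -dG*1000 / (RT) = -(-16.9*1000) / 2419.374 = 6.98527801
K = exp(6.98527801)
K = 1080.6068, rounded to 4 significant figures:

1081


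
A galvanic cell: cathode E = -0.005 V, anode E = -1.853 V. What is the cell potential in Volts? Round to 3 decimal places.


Standard cell potential: E_cell = E_cathode - E_anode.
E_cell = -0.005 - (-1.853)
E_cell = 1.848 V, rounded to 3 dp:

1.848 V


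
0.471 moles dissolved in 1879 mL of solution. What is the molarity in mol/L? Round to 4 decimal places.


Convert volume to liters: V_L = V_mL / 1000.
V_L = 1879 / 1000 = 1.879 L
M = n / V_L = 0.471 / 1.879
M = 0.25066525 mol/L, rounded to 4 dp:

0.2507 mol/L


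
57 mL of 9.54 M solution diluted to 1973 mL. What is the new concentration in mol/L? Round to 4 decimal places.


Dilution: M1*V1 = M2*V2, solve for M2.
M2 = M1*V1 / V2
M2 = 9.54 * 57 / 1973
M2 = 543.78 / 1973
M2 = 0.27561075 mol/L, rounded to 4 dp:

0.2756 mol/L


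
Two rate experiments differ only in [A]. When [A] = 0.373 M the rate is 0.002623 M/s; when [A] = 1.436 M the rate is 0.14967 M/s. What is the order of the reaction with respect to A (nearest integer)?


Rate is proportional to [A]^n, so rate2/rate1 = ([A]2/[A]1)^n. Take logs to solve for n.
rate2/rate1 = 0.14967 / 0.002623 = 57.0606
[A]2/[A]1 = 1.436 / 0.373 = 3.8499
n = ln(57.0606) / ln(3.8499) = 3.0
Nearest integer order:

3


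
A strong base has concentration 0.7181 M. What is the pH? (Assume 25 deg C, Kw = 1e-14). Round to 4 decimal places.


A strong base dissociates completely, so [OH-] equals the given concentration.
pOH = -log10([OH-]) = -log10(0.7181) = 0.143815
pH = 14 - pOH = 14 - 0.143815
pH = 13.856185, rounded to 4 dp:

13.8562


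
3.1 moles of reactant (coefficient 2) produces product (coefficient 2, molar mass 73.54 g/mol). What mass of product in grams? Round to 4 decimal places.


Use the coefficient ratio to convert reactant moles to product moles, then multiply by the product's molar mass.
moles_P = moles_R * (coeff_P / coeff_R) = 3.1 * (2/2) = 3.1
mass_P = moles_P * M_P = 3.1 * 73.54
mass_P = 227.974 g, rounded to 4 dp:

227.9740 g


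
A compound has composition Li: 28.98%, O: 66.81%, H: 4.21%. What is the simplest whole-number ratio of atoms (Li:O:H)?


Assume 100 g of compound, divide each mass% by atomic mass to get moles, then normalize by the smallest to get a raw atom ratio.
Moles per 100 g: Li: 28.98/6.941 = 4.1752, O: 66.81/15.999 = 4.1759, H: 4.21/1.008 = 4.1766
Raw ratio (divide by min = 4.1752): Li: 1.0, O: 1.0, H: 1.0
Multiply by 1 to clear fractions: Li: 1.0 ~= 1, O: 1.0 ~= 1, H: 1.0 ~= 1
Reduce by GCD to get the simplest whole-number ratio:

1:1:1


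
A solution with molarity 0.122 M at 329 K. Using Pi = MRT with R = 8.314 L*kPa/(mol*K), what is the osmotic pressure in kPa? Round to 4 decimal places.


Osmotic pressure (van't Hoff): Pi = M*R*T.
RT = 8.314 * 329 = 2735.306
Pi = 0.122 * 2735.306
Pi = 333.707332 kPa, rounded to 4 dp:

333.7073 kPa


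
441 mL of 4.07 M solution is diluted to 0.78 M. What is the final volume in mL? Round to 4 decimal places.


Dilution: M1*V1 = M2*V2, solve for V2.
V2 = M1*V1 / M2
V2 = 4.07 * 441 / 0.78
V2 = 1794.87 / 0.78
V2 = 2301.11538462 mL, rounded to 4 dp:

2301.1154 mL


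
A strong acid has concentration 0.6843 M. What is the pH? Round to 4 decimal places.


A strong acid dissociates completely, so [H+] equals the given concentration.
pH = -log10([H+]) = -log10(0.6843)
pH = 0.16475346, rounded to 4 dp:

0.1648


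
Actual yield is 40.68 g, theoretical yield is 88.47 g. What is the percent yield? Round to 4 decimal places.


% yield = 100 * actual / theoretical
% yield = 100 * 40.68 / 88.47
% yield = 45.98168871 %, rounded to 4 dp:

45.9817 %


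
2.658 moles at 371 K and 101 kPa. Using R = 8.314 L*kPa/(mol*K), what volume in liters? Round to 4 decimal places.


PV = nRT, solve for V = nRT / P.
nRT = 2.658 * 8.314 * 371 = 8198.5851
V = 8198.5851 / 101
V = 81.1741099 L, rounded to 4 dp:

81.1741 L


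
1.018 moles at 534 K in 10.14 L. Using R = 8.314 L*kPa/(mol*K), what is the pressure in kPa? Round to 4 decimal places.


PV = nRT, solve for P = nRT / V.
nRT = 1.018 * 8.314 * 534 = 4519.5902
P = 4519.5902 / 10.14
P = 445.71895464 kPa, rounded to 4 dp:

445.7190 kPa


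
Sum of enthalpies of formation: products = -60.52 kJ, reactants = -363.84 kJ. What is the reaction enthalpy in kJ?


dH_rxn = sum(dH_f products) - sum(dH_f reactants)
dH_rxn = -60.52 - (-363.84)
dH_rxn = 303.32 kJ:

303.32 kJ


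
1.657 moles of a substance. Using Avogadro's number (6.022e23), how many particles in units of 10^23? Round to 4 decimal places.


N = n * NA, then divide by 1e23 for the requested units.
N / 1e23 = n * 6.022
N / 1e23 = 1.657 * 6.022
N / 1e23 = 9.978454, rounded to 4 dp:

9.9785


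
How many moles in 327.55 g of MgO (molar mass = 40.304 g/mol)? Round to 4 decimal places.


n = mass / M
n = 327.55 / 40.304
n = 8.12698491 mol, rounded to 4 dp:

8.1270 mol


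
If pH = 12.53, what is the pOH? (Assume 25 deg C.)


At 25 deg C, pH + pOH = 14.
pOH = 14 - pH = 14 - 12.53
pOH = 1.47:

1.47


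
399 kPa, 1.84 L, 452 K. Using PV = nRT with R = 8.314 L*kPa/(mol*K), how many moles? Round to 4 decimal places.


PV = nRT, solve for n = PV / (RT).
PV = 399 * 1.84 = 734.16
RT = 8.314 * 452 = 3757.928
n = 734.16 / 3757.928
n = 0.19536298 mol, rounded to 4 dp:

0.1954 mol


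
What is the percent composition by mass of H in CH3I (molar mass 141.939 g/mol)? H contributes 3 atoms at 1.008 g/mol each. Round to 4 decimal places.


pct = 100 * (n_elem * M_elem) / M_total
mass_contribution = 3 * 1.008 = 3.024 g/mol
pct = 100 * 3.024 / 141.939
pct = 2.13049268 %, rounded to 4 dp:

2.1305 %


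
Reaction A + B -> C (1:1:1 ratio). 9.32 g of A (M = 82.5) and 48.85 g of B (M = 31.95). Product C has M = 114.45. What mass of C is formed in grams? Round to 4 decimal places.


Find moles of each reactant; the smaller value is the limiting reagent in a 1:1:1 reaction, so moles_C equals moles of the limiter.
n_A = mass_A / M_A = 9.32 / 82.5 = 0.11297 mol
n_B = mass_B / M_B = 48.85 / 31.95 = 1.528951 mol
Limiting reagent: A (smaller), n_limiting = 0.11297 mol
mass_C = n_limiting * M_C = 0.11297 * 114.45
mass_C = 12.9294165 g, rounded to 4 dp:

12.9294 g


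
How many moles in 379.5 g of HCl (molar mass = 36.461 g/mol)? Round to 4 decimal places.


n = mass / M
n = 379.5 / 36.461
n = 10.40838156 mol, rounded to 4 dp:

10.4084 mol


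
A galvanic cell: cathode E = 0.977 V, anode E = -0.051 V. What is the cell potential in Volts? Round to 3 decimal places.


Standard cell potential: E_cell = E_cathode - E_anode.
E_cell = 0.977 - (-0.051)
E_cell = 1.028 V, rounded to 3 dp:

1.028 V


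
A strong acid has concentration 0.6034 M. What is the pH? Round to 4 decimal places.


A strong acid dissociates completely, so [H+] equals the given concentration.
pH = -log10([H+]) = -log10(0.6034)
pH = 0.21939469, rounded to 4 dp:

0.2194


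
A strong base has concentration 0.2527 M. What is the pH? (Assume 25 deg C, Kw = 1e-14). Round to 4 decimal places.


A strong base dissociates completely, so [OH-] equals the given concentration.
pOH = -log10([OH-]) = -log10(0.2527) = 0.597395
pH = 14 - pOH = 14 - 0.597395
pH = 13.402605, rounded to 4 dp:

13.4026


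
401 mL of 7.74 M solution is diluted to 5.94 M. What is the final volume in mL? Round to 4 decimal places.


Dilution: M1*V1 = M2*V2, solve for V2.
V2 = M1*V1 / M2
V2 = 7.74 * 401 / 5.94
V2 = 3103.74 / 5.94
V2 = 522.51515152 mL, rounded to 4 dp:

522.5152 mL


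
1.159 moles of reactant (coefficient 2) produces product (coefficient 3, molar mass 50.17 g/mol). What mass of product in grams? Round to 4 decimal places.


Use the coefficient ratio to convert reactant moles to product moles, then multiply by the product's molar mass.
moles_P = moles_R * (coeff_P / coeff_R) = 1.159 * (3/2) = 1.7385
mass_P = moles_P * M_P = 1.7385 * 50.17
mass_P = 87.220545 g, rounded to 4 dp:

87.2205 g


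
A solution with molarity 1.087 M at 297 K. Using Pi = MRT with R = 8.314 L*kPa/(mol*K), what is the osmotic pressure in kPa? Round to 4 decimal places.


Osmotic pressure (van't Hoff): Pi = M*R*T.
RT = 8.314 * 297 = 2469.258
Pi = 1.087 * 2469.258
Pi = 2684.083446 kPa, rounded to 4 dp:

2684.0834 kPa


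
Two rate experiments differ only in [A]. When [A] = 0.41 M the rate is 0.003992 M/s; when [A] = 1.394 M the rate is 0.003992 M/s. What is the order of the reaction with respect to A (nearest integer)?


Rate is proportional to [A]^n, so rate2/rate1 = ([A]2/[A]1)^n. Take logs to solve for n.
rate2/rate1 = 0.003992 / 0.003992 = 1.0
[A]2/[A]1 = 1.394 / 0.41 = 3.4
n = ln(1.0) / ln(3.4) = 0.0
Nearest integer order:

0


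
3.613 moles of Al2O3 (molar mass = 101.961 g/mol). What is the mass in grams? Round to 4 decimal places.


mass = n * M
mass = 3.613 * 101.961
mass = 368.385093 g, rounded to 4 dp:

368.3851 g


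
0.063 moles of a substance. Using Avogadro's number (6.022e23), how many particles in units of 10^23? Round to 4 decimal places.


N = n * NA, then divide by 1e23 for the requested units.
N / 1e23 = n * 6.022
N / 1e23 = 0.063 * 6.022
N / 1e23 = 0.379386, rounded to 4 dp:

0.3794


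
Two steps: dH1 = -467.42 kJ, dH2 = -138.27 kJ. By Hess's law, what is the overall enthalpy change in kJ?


Hess's law: enthalpy is a state function, so add the step enthalpies.
dH_total = dH1 + dH2 = -467.42 + (-138.27)
dH_total = -605.69 kJ:

-605.69 kJ


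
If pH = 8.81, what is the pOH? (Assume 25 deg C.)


At 25 deg C, pH + pOH = 14.
pOH = 14 - pH = 14 - 8.81
pOH = 5.19:

5.19


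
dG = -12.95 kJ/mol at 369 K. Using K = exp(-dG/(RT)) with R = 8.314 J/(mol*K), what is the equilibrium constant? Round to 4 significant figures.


dG is in kJ/mol; multiply by 1000 to match R in J/(mol*K).
RT = 8.314 * 369 = 3067.866 J/mol
exponent = -dG*1000 / (RT) = -(-12.95*1000) / 3067.866 = 4.22117524
K = exp(4.22117524)
K = 68.113487, rounded to 4 significant figures:

68.11


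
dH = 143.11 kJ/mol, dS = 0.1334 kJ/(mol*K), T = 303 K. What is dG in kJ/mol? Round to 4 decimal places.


Gibbs: dG = dH - T*dS (consistent units, dS already in kJ/(mol*K)).
T*dS = 303 * 0.1334 = 40.4202
dG = 143.11 - (40.4202)
dG = 102.6898 kJ/mol, rounded to 4 dp:

102.6898 kJ/mol


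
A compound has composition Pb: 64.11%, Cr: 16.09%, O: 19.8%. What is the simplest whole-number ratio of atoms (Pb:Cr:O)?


Assume 100 g of compound, divide each mass% by atomic mass to get moles, then normalize by the smallest to get a raw atom ratio.
Moles per 100 g: Pb: 64.11/207.2 = 0.3094, Cr: 16.09/51.996 = 0.3094, O: 19.8/15.999 = 1.2376
Raw ratio (divide by min = 0.3094): Pb: 1.0, Cr: 1.0, O: 4.0
Multiply by 1 to clear fractions: Pb: 1.0 ~= 1, Cr: 1.0 ~= 1, O: 4.0 ~= 4
Reduce by GCD to get the simplest whole-number ratio:

1:1:4


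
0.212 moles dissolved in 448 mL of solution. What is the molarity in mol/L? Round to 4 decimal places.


Convert volume to liters: V_L = V_mL / 1000.
V_L = 448 / 1000 = 0.448 L
M = n / V_L = 0.212 / 0.448
M = 0.47321429 mol/L, rounded to 4 dp:

0.4732 mol/L


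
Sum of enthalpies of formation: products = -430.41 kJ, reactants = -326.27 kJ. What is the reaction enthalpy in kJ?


dH_rxn = sum(dH_f products) - sum(dH_f reactants)
dH_rxn = -430.41 - (-326.27)
dH_rxn = -104.14 kJ:

-104.14 kJ


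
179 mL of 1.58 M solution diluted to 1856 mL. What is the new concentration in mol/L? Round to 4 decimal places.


Dilution: M1*V1 = M2*V2, solve for M2.
M2 = M1*V1 / V2
M2 = 1.58 * 179 / 1856
M2 = 282.82 / 1856
M2 = 0.15238147 mol/L, rounded to 4 dp:

0.1524 mol/L


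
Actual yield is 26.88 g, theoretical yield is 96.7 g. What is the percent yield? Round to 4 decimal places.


% yield = 100 * actual / theoretical
% yield = 100 * 26.88 / 96.7
% yield = 27.79731127 %, rounded to 4 dp:

27.7973 %


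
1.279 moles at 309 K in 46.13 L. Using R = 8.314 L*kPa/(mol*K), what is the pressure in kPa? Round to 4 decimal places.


PV = nRT, solve for P = nRT / V.
nRT = 1.279 * 8.314 * 309 = 3285.7843
P = 3285.7843 / 46.13
P = 71.22879471 kPa, rounded to 4 dp:

71.2288 kPa


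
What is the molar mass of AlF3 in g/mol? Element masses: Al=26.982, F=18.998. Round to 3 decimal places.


M = sum(count * atomic_mass) over atoms.
M = 1*26.982 + 3*18.998
M = 26.982 + 56.994
M = 83.976 g/mol, rounded to 3 dp:

83.976 g/mol


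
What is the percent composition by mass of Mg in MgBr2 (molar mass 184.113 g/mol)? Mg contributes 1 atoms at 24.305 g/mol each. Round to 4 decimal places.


pct = 100 * (n_elem * M_elem) / M_total
mass_contribution = 1 * 24.305 = 24.305 g/mol
pct = 100 * 24.305 / 184.113
pct = 13.20113191 %, rounded to 4 dp:

13.2011 %


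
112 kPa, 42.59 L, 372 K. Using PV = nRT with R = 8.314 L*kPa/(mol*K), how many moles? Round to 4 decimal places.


PV = nRT, solve for n = PV / (RT).
PV = 112 * 42.59 = 4770.08
RT = 8.314 * 372 = 3092.808
n = 4770.08 / 3092.808
n = 1.54231365 mol, rounded to 4 dp:

1.5423 mol


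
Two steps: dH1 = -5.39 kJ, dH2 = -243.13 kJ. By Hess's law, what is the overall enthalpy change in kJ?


Hess's law: enthalpy is a state function, so add the step enthalpies.
dH_total = dH1 + dH2 = -5.39 + (-243.13)
dH_total = -248.52 kJ:

-248.52 kJ
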